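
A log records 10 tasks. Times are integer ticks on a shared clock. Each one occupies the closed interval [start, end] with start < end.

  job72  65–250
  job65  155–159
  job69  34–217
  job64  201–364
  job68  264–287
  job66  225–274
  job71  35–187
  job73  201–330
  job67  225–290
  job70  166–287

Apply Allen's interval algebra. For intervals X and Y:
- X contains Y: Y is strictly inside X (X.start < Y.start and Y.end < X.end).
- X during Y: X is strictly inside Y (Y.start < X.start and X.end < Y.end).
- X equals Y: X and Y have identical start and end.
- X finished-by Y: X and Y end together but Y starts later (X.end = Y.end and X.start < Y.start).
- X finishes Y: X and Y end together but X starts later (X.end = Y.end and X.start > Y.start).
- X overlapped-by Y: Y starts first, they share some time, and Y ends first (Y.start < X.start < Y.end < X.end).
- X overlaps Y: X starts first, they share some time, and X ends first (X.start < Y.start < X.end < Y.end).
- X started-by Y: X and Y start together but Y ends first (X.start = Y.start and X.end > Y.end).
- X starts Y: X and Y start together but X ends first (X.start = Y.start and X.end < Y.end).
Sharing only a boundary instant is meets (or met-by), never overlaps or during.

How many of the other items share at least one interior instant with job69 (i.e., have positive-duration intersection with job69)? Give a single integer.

6

Target job69 = [34, 217].
job64 [201, 364] → overlapped-by → counts.
job65 [155, 159] → during → counts.
job66 [225, 274] → after → no.
job67 [225, 290] → after → no.
job68 [264, 287] → after → no.
job70 [166, 287] → overlapped-by → counts.
job71 [35, 187] → during → counts.
job72 [65, 250] → overlapped-by → counts.
job73 [201, 330] → overlapped-by → counts.
Total: 6.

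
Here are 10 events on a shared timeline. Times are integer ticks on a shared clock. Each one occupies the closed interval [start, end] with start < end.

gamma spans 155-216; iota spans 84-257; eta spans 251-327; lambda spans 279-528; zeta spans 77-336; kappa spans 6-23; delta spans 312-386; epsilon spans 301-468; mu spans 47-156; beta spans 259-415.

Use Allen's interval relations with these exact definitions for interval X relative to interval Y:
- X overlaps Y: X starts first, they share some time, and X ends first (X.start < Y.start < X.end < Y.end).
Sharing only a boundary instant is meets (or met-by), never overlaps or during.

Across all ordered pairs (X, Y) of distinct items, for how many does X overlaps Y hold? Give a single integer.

Checking all 90 ordered pairs for relation 'overlaps'; matching pairs in alphabetical order:
(beta, epsilon): beta overlaps epsilon ✓
(beta, lambda): beta overlaps lambda ✓
(eta, beta): eta overlaps beta ✓
(eta, delta): eta overlaps delta ✓
(eta, epsilon): eta overlaps epsilon ✓
(eta, lambda): eta overlaps lambda ✓
(iota, eta): iota overlaps eta ✓
(mu, gamma): mu overlaps gamma ✓
(mu, iota): mu overlaps iota ✓
(mu, zeta): mu overlaps zeta ✓
(zeta, beta): zeta overlaps beta ✓
(zeta, delta): zeta overlaps delta ✓
(zeta, epsilon): zeta overlaps epsilon ✓
(zeta, lambda): zeta overlaps lambda ✓
Count: 14.

14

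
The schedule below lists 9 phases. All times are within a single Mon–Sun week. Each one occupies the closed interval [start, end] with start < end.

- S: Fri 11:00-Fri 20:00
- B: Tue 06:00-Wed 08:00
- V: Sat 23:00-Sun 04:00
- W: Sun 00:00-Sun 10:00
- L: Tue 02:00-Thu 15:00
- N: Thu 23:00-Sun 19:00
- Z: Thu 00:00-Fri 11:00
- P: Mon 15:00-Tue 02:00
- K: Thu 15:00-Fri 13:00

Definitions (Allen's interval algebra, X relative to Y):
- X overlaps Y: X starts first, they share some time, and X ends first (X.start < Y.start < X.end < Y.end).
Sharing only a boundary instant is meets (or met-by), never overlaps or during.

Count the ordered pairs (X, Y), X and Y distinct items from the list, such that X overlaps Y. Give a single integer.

Checking all 72 ordered pairs for relation 'overlaps'; matching pairs in alphabetical order:
(K, N): K overlaps N ✓
(K, S): K overlaps S ✓
(L, Z): L overlaps Z ✓
(V, W): V overlaps W ✓
(Z, K): Z overlaps K ✓
(Z, N): Z overlaps N ✓
Count: 6.

6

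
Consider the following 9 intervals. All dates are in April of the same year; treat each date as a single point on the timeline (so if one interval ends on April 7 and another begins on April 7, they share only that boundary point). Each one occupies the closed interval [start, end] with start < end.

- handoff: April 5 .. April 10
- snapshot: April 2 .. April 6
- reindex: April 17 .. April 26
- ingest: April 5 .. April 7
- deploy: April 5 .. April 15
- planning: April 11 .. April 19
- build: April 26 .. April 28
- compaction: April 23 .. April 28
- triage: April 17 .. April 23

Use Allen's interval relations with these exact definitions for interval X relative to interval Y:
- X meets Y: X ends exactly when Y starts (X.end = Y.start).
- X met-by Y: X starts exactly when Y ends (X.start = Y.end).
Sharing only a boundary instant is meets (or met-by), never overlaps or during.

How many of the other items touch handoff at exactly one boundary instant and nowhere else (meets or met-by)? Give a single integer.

0

Target handoff = [April 5, April 10].
build [April 26, April 28] → after → no.
compaction [April 23, April 28] → after → no.
deploy [April 5, April 15] → started-by → no.
ingest [April 5, April 7] → starts → no.
planning [April 11, April 19] → after → no.
reindex [April 17, April 26] → after → no.
snapshot [April 2, April 6] → overlaps → no.
triage [April 17, April 23] → after → no.
Total: 0.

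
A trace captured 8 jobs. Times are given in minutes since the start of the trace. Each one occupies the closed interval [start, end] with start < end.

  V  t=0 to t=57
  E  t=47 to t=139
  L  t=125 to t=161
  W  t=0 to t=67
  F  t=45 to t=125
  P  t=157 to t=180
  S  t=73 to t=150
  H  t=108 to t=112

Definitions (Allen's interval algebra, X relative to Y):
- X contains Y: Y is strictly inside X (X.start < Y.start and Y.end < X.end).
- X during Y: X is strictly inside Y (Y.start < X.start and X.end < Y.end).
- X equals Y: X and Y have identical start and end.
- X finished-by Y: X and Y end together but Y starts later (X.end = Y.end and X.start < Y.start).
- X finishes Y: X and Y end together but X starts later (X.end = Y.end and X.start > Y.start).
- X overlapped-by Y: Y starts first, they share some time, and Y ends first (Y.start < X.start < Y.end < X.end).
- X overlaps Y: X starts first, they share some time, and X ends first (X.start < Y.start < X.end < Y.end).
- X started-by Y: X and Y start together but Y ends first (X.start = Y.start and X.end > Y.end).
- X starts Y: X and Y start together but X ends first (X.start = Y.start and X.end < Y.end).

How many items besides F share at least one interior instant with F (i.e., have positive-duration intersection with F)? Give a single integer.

Target F = [t=45, t=125].
E [t=47, t=139] → overlapped-by → counts.
H [t=108, t=112] → during → counts.
L [t=125, t=161] → met-by → no.
P [t=157, t=180] → after → no.
S [t=73, t=150] → overlapped-by → counts.
V [t=0, t=57] → overlaps → counts.
W [t=0, t=67] → overlaps → counts.
Total: 5.

5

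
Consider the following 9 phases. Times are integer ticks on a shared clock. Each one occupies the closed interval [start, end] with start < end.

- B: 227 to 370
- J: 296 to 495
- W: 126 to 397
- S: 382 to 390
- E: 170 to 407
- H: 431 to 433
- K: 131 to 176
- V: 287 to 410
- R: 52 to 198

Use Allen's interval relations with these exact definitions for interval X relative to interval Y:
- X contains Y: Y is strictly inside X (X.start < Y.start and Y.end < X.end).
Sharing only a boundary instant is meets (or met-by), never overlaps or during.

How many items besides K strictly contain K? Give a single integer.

Target K = [131, 176].
B [227, 370] → after → no.
E [170, 407] → overlapped-by → no.
H [431, 433] → after → no.
J [296, 495] → after → no.
R [52, 198] → contains → counts.
S [382, 390] → after → no.
V [287, 410] → after → no.
W [126, 397] → contains → counts.
Total: 2.

2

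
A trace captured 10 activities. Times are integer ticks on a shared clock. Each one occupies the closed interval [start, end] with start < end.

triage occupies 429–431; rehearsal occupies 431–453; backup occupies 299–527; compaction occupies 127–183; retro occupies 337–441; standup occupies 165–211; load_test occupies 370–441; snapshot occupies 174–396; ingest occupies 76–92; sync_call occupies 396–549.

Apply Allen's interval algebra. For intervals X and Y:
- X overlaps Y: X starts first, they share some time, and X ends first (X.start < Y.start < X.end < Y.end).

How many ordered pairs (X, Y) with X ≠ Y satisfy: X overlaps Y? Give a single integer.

11

Checking all 90 ordered pairs for relation 'overlaps'; matching pairs in alphabetical order:
(backup, sync_call): backup overlaps sync_call ✓
(compaction, snapshot): compaction overlaps snapshot ✓
(compaction, standup): compaction overlaps standup ✓
(load_test, rehearsal): load_test overlaps rehearsal ✓
(load_test, sync_call): load_test overlaps sync_call ✓
(retro, rehearsal): retro overlaps rehearsal ✓
(retro, sync_call): retro overlaps sync_call ✓
(snapshot, backup): snapshot overlaps backup ✓
(snapshot, load_test): snapshot overlaps load_test ✓
(snapshot, retro): snapshot overlaps retro ✓
(standup, snapshot): standup overlaps snapshot ✓
Count: 11.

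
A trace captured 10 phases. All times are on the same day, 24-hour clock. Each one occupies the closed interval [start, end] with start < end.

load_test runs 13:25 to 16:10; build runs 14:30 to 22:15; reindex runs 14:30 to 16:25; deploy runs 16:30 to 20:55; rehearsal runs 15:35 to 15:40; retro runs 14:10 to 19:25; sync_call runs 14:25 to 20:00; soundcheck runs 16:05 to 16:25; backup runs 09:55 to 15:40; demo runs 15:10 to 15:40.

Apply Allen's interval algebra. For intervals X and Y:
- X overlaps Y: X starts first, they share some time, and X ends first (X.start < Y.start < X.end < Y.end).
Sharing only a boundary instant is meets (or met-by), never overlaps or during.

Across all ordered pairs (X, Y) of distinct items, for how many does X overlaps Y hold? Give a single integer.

Checking all 90 ordered pairs for relation 'overlaps'; matching pairs in alphabetical order:
(backup, build): backup overlaps build ✓
(backup, load_test): backup overlaps load_test ✓
(backup, reindex): backup overlaps reindex ✓
(backup, retro): backup overlaps retro ✓
(backup, sync_call): backup overlaps sync_call ✓
(load_test, build): load_test overlaps build ✓
(load_test, reindex): load_test overlaps reindex ✓
(load_test, retro): load_test overlaps retro ✓
(load_test, soundcheck): load_test overlaps soundcheck ✓
(load_test, sync_call): load_test overlaps sync_call ✓
(retro, build): retro overlaps build ✓
(retro, deploy): retro overlaps deploy ✓
(retro, sync_call): retro overlaps sync_call ✓
(sync_call, build): sync_call overlaps build ✓
(sync_call, deploy): sync_call overlaps deploy ✓
Count: 15.

15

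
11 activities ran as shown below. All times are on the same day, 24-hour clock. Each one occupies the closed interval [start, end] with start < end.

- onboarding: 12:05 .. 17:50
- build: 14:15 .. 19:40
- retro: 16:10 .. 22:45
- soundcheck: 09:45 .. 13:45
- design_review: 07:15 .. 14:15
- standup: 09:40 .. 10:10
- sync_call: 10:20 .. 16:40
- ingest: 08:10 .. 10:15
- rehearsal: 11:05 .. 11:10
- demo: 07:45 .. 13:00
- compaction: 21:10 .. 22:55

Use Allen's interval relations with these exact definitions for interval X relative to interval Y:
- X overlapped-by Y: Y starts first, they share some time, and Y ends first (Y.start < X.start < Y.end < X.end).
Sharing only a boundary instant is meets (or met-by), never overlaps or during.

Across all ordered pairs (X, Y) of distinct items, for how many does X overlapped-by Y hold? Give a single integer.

Checking all 110 ordered pairs for relation 'overlapped-by'; matching pairs in alphabetical order:
(build, onboarding): build overlapped-by onboarding ✓
(build, sync_call): build overlapped-by sync_call ✓
(compaction, retro): compaction overlapped-by retro ✓
(onboarding, demo): onboarding overlapped-by demo ✓
(onboarding, design_review): onboarding overlapped-by design_review ✓
(onboarding, soundcheck): onboarding overlapped-by soundcheck ✓
(onboarding, sync_call): onboarding overlapped-by sync_call ✓
(retro, build): retro overlapped-by build ✓
(retro, onboarding): retro overlapped-by onboarding ✓
(retro, sync_call): retro overlapped-by sync_call ✓
(soundcheck, demo): soundcheck overlapped-by demo ✓
(soundcheck, ingest): soundcheck overlapped-by ingest ✓
(soundcheck, standup): soundcheck overlapped-by standup ✓
(sync_call, demo): sync_call overlapped-by demo ✓
(sync_call, design_review): sync_call overlapped-by design_review ✓
(sync_call, soundcheck): sync_call overlapped-by soundcheck ✓
Count: 16.

16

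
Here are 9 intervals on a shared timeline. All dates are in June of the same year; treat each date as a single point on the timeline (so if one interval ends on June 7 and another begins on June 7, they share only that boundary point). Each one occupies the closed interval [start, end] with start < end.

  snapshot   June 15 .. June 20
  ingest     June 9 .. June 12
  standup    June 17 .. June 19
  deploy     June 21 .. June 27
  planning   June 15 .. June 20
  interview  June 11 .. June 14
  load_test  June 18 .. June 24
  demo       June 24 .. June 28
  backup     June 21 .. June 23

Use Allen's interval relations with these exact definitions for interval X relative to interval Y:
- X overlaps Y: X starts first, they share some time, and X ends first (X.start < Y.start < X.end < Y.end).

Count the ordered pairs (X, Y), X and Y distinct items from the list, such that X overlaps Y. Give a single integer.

6

Checking all 72 ordered pairs for relation 'overlaps'; matching pairs in alphabetical order:
(deploy, demo): deploy overlaps demo ✓
(ingest, interview): ingest overlaps interview ✓
(load_test, deploy): load_test overlaps deploy ✓
(planning, load_test): planning overlaps load_test ✓
(snapshot, load_test): snapshot overlaps load_test ✓
(standup, load_test): standup overlaps load_test ✓
Count: 6.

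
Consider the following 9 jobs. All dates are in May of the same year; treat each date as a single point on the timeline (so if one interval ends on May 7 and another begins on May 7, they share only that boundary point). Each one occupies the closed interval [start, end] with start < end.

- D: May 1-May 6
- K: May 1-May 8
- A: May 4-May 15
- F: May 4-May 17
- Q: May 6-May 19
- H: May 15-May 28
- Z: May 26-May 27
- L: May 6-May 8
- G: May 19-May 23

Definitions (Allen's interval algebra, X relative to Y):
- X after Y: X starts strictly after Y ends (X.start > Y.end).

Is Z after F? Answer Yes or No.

Yes

Z = [May 26, May 27], F = [May 4, May 17].
Actual relation of Z to F: after.
Asked whether 'after' holds → Yes.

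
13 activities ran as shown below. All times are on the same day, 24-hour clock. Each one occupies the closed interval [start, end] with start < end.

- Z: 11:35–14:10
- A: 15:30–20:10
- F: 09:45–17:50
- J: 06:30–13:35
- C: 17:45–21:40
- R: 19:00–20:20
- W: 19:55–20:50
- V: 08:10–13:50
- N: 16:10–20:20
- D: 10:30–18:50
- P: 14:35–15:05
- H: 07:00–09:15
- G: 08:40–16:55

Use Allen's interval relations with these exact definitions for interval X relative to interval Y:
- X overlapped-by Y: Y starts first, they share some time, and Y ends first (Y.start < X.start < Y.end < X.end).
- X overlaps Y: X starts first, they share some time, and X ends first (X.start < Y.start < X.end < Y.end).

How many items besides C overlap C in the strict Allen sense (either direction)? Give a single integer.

4

Target C = [17:45, 21:40].
A [15:30, 20:10] → overlaps → counts.
D [10:30, 18:50] → overlaps → counts.
F [09:45, 17:50] → overlaps → counts.
G [08:40, 16:55] → before → no.
H [07:00, 09:15] → before → no.
J [06:30, 13:35] → before → no.
N [16:10, 20:20] → overlaps → counts.
P [14:35, 15:05] → before → no.
R [19:00, 20:20] → during → no.
V [08:10, 13:50] → before → no.
W [19:55, 20:50] → during → no.
Z [11:35, 14:10] → before → no.
Total: 4.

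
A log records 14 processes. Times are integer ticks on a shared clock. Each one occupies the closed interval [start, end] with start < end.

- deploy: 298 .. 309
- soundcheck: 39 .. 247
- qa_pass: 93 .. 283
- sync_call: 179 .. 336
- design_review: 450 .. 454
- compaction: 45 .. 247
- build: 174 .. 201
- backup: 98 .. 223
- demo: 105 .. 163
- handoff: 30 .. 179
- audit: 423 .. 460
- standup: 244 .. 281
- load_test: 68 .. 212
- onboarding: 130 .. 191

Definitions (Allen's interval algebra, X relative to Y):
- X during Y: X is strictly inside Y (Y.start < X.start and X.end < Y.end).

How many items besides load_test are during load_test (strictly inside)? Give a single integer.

3

Target load_test = [68, 212].
audit [423, 460] → after → no.
backup [98, 223] → overlapped-by → no.
build [174, 201] → during → counts.
compaction [45, 247] → contains → no.
demo [105, 163] → during → counts.
deploy [298, 309] → after → no.
design_review [450, 454] → after → no.
handoff [30, 179] → overlaps → no.
onboarding [130, 191] → during → counts.
qa_pass [93, 283] → overlapped-by → no.
soundcheck [39, 247] → contains → no.
standup [244, 281] → after → no.
sync_call [179, 336] → overlapped-by → no.
Total: 3.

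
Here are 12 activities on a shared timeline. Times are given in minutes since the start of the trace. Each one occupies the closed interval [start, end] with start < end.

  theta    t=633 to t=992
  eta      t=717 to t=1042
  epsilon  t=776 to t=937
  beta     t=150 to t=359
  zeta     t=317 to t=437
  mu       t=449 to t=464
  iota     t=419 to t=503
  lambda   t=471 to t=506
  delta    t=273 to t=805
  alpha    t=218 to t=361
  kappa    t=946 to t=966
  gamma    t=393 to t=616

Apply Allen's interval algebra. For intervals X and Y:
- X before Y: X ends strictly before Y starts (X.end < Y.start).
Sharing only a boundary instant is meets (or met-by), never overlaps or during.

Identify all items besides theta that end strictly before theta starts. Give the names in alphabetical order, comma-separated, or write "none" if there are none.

alpha, beta, gamma, iota, lambda, mu, zeta

Target theta = [t=633, t=992].
alpha [t=218, t=361] → before → yes.
beta [t=150, t=359] → before → yes.
delta [t=273, t=805] → overlaps → no.
epsilon [t=776, t=937] → during → no.
eta [t=717, t=1042] → overlapped-by → no.
gamma [t=393, t=616] → before → yes.
iota [t=419, t=503] → before → yes.
kappa [t=946, t=966] → during → no.
lambda [t=471, t=506] → before → yes.
mu [t=449, t=464] → before → yes.
zeta [t=317, t=437] → before → yes.
Result: alpha, beta, gamma, iota, lambda, mu, zeta.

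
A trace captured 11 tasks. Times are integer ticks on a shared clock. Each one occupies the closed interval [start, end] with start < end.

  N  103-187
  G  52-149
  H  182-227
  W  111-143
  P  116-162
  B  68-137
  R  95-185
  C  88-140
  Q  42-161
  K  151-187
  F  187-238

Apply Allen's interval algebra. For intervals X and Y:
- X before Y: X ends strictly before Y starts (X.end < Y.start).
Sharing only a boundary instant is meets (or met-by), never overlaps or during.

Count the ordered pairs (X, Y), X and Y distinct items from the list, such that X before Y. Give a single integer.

Checking all 110 ordered pairs for relation 'before'; matching pairs in alphabetical order:
(B, F): B before F ✓
(B, H): B before H ✓
(B, K): B before K ✓
(C, F): C before F ✓
(C, H): C before H ✓
(C, K): C before K ✓
(G, F): G before F ✓
(G, H): G before H ✓
(G, K): G before K ✓
(P, F): P before F ✓
(P, H): P before H ✓
(Q, F): Q before F ✓
(Q, H): Q before H ✓
(R, F): R before F ✓
(W, F): W before F ✓
(W, H): W before H ✓
(W, K): W before K ✓
Count: 17.

17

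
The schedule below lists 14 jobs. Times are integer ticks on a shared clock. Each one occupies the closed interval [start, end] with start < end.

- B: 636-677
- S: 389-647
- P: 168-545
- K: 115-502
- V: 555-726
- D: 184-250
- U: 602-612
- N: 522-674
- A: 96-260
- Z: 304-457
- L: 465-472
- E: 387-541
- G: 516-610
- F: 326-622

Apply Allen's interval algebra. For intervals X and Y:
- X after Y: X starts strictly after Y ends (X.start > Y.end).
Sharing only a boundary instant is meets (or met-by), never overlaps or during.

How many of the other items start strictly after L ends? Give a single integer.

Target L = [465, 472].
A [96, 260] → before → no.
B [636, 677] → after → counts.
D [184, 250] → before → no.
E [387, 541] → contains → no.
F [326, 622] → contains → no.
G [516, 610] → after → counts.
K [115, 502] → contains → no.
N [522, 674] → after → counts.
P [168, 545] → contains → no.
S [389, 647] → contains → no.
U [602, 612] → after → counts.
V [555, 726] → after → counts.
Z [304, 457] → before → no.
Total: 5.

5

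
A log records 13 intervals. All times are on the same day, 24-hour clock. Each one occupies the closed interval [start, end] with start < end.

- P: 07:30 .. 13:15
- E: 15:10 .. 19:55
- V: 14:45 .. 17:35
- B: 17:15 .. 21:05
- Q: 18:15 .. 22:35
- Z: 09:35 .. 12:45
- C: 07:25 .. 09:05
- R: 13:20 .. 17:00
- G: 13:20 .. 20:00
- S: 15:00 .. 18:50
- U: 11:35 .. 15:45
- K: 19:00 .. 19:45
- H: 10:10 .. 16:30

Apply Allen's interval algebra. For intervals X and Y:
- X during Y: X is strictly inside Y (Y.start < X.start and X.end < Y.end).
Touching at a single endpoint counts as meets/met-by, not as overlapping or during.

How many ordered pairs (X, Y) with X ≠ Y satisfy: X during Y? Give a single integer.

9

Checking all 156 ordered pairs for relation 'during'; matching pairs in alphabetical order:
(E, G): E during G ✓
(K, B): K during B ✓
(K, E): K during E ✓
(K, G): K during G ✓
(K, Q): K during Q ✓
(S, G): S during G ✓
(U, H): U during H ✓
(V, G): V during G ✓
(Z, P): Z during P ✓
Count: 9.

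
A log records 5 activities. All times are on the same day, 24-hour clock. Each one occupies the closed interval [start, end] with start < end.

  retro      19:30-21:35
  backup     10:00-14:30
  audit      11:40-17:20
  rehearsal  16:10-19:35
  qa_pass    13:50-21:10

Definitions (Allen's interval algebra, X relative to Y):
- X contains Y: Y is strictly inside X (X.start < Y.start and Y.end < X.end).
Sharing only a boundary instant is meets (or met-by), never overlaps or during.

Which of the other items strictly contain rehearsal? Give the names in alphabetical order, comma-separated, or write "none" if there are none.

qa_pass

Target rehearsal = [16:10, 19:35].
audit [11:40, 17:20] → overlaps → no.
backup [10:00, 14:30] → before → no.
qa_pass [13:50, 21:10] → contains → yes.
retro [19:30, 21:35] → overlapped-by → no.
Result: qa_pass.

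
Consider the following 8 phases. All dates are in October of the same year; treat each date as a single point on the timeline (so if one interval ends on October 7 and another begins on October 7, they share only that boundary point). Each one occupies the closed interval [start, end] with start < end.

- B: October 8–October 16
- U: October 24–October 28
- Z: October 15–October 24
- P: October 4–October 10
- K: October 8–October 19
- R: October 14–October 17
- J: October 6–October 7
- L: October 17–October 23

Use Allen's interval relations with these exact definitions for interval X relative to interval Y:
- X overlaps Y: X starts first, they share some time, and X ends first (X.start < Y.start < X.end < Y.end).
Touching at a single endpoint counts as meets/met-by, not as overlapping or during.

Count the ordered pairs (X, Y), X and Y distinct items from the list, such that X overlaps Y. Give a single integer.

Checking all 56 ordered pairs for relation 'overlaps'; matching pairs in alphabetical order:
(B, R): B overlaps R ✓
(B, Z): B overlaps Z ✓
(K, L): K overlaps L ✓
(K, Z): K overlaps Z ✓
(P, B): P overlaps B ✓
(P, K): P overlaps K ✓
(R, Z): R overlaps Z ✓
Count: 7.

7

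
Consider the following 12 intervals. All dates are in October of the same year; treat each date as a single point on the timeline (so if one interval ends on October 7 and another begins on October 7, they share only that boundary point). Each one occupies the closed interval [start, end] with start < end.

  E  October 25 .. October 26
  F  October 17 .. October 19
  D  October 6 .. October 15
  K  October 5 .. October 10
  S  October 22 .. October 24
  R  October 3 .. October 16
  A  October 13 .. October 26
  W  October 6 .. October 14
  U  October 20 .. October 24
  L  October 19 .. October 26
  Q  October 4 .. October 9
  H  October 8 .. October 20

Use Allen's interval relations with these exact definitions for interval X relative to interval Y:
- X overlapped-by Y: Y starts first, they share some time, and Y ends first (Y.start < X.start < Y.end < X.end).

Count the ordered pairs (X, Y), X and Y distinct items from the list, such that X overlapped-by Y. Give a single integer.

15

Checking all 132 ordered pairs for relation 'overlapped-by'; matching pairs in alphabetical order:
(A, D): A overlapped-by D ✓
(A, H): A overlapped-by H ✓
(A, R): A overlapped-by R ✓
(A, W): A overlapped-by W ✓
(D, K): D overlapped-by K ✓
(D, Q): D overlapped-by Q ✓
(H, D): H overlapped-by D ✓
(H, K): H overlapped-by K ✓
(H, Q): H overlapped-by Q ✓
(H, R): H overlapped-by R ✓
(H, W): H overlapped-by W ✓
(K, Q): K overlapped-by Q ✓
(L, H): L overlapped-by H ✓
(W, K): W overlapped-by K ✓
(W, Q): W overlapped-by Q ✓
Count: 15.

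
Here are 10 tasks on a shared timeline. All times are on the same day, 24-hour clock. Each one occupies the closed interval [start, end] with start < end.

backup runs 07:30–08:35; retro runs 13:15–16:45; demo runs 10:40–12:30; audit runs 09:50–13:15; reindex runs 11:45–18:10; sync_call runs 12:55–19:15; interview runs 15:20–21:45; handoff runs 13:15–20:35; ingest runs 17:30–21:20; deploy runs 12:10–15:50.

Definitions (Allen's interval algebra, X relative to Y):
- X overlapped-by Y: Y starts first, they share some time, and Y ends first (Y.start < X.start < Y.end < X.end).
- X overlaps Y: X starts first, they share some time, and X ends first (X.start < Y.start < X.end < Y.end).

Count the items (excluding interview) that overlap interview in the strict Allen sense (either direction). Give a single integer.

Target interview = [15:20, 21:45].
audit [09:50, 13:15] → before → no.
backup [07:30, 08:35] → before → no.
demo [10:40, 12:30] → before → no.
deploy [12:10, 15:50] → overlaps → counts.
handoff [13:15, 20:35] → overlaps → counts.
ingest [17:30, 21:20] → during → no.
reindex [11:45, 18:10] → overlaps → counts.
retro [13:15, 16:45] → overlaps → counts.
sync_call [12:55, 19:15] → overlaps → counts.
Total: 5.

5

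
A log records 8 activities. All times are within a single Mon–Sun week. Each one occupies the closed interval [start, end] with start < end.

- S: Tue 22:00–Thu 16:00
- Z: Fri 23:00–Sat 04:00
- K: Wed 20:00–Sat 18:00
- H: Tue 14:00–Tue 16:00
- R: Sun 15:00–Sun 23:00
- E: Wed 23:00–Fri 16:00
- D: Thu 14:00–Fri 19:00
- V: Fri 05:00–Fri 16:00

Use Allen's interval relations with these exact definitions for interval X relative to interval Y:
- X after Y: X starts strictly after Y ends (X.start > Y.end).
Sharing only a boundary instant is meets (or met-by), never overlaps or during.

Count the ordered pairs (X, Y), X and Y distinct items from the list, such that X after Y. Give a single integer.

Checking all 56 ordered pairs for relation 'after'; matching pairs in alphabetical order:
(D, H): D after H ✓
(E, H): E after H ✓
(K, H): K after H ✓
(R, D): R after D ✓
(R, E): R after E ✓
(R, H): R after H ✓
(R, K): R after K ✓
(R, S): R after S ✓
(R, V): R after V ✓
(R, Z): R after Z ✓
(S, H): S after H ✓
(V, H): V after H ✓
(V, S): V after S ✓
(Z, D): Z after D ✓
(Z, E): Z after E ✓
(Z, H): Z after H ✓
(Z, S): Z after S ✓
(Z, V): Z after V ✓
Count: 18.

18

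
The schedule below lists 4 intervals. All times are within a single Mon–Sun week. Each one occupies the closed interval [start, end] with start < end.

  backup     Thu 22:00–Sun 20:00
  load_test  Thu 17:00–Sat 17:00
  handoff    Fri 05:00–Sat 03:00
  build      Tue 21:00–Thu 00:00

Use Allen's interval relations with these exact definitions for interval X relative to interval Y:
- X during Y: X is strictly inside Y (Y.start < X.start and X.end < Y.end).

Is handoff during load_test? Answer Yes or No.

handoff = [Fri 05:00, Sat 03:00], load_test = [Thu 17:00, Sat 17:00].
Actual relation of handoff to load_test: during.
Asked whether 'during' holds → Yes.

Yes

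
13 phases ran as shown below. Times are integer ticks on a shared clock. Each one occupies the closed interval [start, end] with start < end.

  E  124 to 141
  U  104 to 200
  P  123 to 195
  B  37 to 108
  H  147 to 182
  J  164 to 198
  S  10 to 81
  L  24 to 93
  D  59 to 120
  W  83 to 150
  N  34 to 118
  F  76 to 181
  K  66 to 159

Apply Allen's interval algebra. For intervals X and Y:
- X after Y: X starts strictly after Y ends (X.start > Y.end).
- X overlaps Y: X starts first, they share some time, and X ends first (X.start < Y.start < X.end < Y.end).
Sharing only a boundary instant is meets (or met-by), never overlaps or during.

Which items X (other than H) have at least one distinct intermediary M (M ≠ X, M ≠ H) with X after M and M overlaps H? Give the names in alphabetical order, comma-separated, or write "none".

Target H = [147, 182].
Intermediaries M with M overlaps H: F, K, W.
Via F — items with X after F: none.
Via K — items with X after K: J.
Via W — items with X after W: J.
Union: J.

J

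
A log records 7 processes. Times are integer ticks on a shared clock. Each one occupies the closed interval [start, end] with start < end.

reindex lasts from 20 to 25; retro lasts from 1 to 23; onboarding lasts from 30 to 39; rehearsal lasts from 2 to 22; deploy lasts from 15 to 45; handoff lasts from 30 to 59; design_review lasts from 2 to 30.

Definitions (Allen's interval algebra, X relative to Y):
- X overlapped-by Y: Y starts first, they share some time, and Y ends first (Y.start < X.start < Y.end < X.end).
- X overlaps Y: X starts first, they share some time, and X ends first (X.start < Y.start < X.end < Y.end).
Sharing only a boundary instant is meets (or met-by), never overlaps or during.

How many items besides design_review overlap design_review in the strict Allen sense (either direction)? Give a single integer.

2

Target design_review = [2, 30].
deploy [15, 45] → overlapped-by → counts.
handoff [30, 59] → met-by → no.
onboarding [30, 39] → met-by → no.
rehearsal [2, 22] → starts → no.
reindex [20, 25] → during → no.
retro [1, 23] → overlaps → counts.
Total: 2.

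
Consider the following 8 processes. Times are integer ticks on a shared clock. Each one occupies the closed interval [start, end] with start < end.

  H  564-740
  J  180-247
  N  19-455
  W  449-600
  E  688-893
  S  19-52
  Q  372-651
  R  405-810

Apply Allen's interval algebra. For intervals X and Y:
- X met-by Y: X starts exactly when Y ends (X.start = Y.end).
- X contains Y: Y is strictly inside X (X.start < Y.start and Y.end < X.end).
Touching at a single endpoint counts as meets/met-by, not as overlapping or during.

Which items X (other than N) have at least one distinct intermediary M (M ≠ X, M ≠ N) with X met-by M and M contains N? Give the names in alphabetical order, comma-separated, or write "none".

none

Target N = [19, 455].
Intermediaries M with M contains N: none.
Union: none.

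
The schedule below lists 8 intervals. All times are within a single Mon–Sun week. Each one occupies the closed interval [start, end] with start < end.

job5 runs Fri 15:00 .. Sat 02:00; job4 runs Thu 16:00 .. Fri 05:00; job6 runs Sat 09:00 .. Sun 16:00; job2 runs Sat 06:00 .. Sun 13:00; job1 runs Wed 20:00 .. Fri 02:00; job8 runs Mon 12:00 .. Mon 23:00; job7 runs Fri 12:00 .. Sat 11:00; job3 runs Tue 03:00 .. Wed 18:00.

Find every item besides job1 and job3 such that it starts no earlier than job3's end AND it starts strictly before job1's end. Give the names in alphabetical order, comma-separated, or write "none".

job4

Conditions: its start is no earlier than job3's end (X.start >= Wed 18:00) AND its start is strictly before job1's end (X.start < Fri 02:00).
job2: start Sat 06:00 >= Wed 18:00? ✓; start Sat 06:00 < Fri 02:00? ✗ → no.
job4: start Thu 16:00 >= Wed 18:00? ✓; start Thu 16:00 < Fri 02:00? ✓ → yes.
job5: start Fri 15:00 >= Wed 18:00? ✓; start Fri 15:00 < Fri 02:00? ✗ → no.
job6: start Sat 09:00 >= Wed 18:00? ✓; start Sat 09:00 < Fri 02:00? ✗ → no.
job7: start Fri 12:00 >= Wed 18:00? ✓; start Fri 12:00 < Fri 02:00? ✗ → no.
job8: start Mon 12:00 >= Wed 18:00? ✗; start Mon 12:00 < Fri 02:00? ✓ → no.
Result: job4.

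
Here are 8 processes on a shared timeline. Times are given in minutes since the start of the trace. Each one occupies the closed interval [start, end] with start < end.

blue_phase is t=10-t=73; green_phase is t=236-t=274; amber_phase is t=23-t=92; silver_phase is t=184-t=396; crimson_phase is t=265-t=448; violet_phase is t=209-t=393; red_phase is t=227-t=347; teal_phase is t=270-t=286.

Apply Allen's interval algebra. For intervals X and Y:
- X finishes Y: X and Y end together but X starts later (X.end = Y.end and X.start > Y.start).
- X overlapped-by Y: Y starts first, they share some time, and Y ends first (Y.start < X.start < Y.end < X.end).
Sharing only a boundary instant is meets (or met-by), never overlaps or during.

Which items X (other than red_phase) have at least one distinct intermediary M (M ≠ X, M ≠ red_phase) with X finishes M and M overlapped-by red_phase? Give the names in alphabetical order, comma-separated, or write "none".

Target red_phase = [t=227, t=347].
Intermediaries M with M overlapped-by red_phase: crimson_phase.
Via crimson_phase — items with X finishes crimson_phase: none.
Union: none.

none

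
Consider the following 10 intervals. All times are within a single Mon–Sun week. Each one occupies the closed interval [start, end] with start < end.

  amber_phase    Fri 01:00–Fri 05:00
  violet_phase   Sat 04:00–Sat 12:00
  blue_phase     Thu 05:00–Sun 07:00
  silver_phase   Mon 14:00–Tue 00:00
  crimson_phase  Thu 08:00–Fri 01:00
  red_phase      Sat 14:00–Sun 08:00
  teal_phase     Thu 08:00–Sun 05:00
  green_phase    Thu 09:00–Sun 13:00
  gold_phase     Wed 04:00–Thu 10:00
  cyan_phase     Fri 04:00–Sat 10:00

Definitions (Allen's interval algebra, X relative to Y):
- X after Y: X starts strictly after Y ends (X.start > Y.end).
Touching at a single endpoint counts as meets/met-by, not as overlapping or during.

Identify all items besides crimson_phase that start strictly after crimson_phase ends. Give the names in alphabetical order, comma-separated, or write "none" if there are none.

cyan_phase, red_phase, violet_phase

Target crimson_phase = [Thu 08:00, Fri 01:00].
amber_phase [Fri 01:00, Fri 05:00] → met-by → no.
blue_phase [Thu 05:00, Sun 07:00] → contains → no.
cyan_phase [Fri 04:00, Sat 10:00] → after → yes.
gold_phase [Wed 04:00, Thu 10:00] → overlaps → no.
green_phase [Thu 09:00, Sun 13:00] → overlapped-by → no.
red_phase [Sat 14:00, Sun 08:00] → after → yes.
silver_phase [Mon 14:00, Tue 00:00] → before → no.
teal_phase [Thu 08:00, Sun 05:00] → started-by → no.
violet_phase [Sat 04:00, Sat 12:00] → after → yes.
Result: cyan_phase, red_phase, violet_phase.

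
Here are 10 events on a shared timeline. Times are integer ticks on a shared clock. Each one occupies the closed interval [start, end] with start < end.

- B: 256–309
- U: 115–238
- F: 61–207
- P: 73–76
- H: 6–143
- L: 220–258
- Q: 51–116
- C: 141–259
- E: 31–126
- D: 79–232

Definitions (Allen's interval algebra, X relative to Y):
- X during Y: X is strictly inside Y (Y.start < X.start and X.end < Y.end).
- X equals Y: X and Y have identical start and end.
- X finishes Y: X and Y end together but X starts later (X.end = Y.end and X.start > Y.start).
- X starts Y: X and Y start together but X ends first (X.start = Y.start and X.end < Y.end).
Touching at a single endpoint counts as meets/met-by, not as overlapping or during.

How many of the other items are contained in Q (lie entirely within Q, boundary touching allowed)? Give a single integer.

Target Q = [51, 116].
B [256, 309] → after → no.
C [141, 259] → after → no.
D [79, 232] → overlapped-by → no.
E [31, 126] → contains → no.
F [61, 207] → overlapped-by → no.
H [6, 143] → contains → no.
L [220, 258] → after → no.
P [73, 76] → during → counts.
U [115, 238] → overlapped-by → no.
Total: 1.

1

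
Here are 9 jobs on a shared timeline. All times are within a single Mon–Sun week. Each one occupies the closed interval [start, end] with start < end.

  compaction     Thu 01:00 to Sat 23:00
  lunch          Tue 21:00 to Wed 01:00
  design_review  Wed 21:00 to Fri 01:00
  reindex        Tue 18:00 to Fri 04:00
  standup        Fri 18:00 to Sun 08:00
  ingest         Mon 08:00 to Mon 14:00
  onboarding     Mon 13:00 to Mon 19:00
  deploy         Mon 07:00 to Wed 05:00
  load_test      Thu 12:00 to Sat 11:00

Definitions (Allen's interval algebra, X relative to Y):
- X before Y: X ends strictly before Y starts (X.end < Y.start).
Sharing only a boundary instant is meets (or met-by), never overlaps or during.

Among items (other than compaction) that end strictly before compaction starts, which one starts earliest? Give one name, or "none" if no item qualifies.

deploy

Target compaction = [Thu 01:00, Sat 23:00].
deploy [Mon 07:00, Wed 05:00] → before → candidate.
design_review [Wed 21:00, Fri 01:00] → overlaps → excluded.
ingest [Mon 08:00, Mon 14:00] → before → candidate.
load_test [Thu 12:00, Sat 11:00] → during → excluded.
lunch [Tue 21:00, Wed 01:00] → before → candidate.
onboarding [Mon 13:00, Mon 19:00] → before → candidate.
reindex [Tue 18:00, Fri 04:00] → overlaps → excluded.
standup [Fri 18:00, Sun 08:00] → overlapped-by → excluded.
Among candidates, earliest start is Mon 07:00 → deploy.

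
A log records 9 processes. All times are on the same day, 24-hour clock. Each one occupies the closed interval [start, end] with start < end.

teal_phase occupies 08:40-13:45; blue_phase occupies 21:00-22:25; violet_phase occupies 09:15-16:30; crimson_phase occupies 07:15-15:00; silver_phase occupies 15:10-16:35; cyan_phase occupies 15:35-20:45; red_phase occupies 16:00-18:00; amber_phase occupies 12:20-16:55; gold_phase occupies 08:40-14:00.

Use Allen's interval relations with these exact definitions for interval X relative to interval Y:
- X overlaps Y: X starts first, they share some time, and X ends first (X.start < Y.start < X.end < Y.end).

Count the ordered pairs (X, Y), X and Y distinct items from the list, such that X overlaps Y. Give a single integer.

14

Checking all 72 ordered pairs for relation 'overlaps'; matching pairs in alphabetical order:
(amber_phase, cyan_phase): amber_phase overlaps cyan_phase ✓
(amber_phase, red_phase): amber_phase overlaps red_phase ✓
(crimson_phase, amber_phase): crimson_phase overlaps amber_phase ✓
(crimson_phase, violet_phase): crimson_phase overlaps violet_phase ✓
(gold_phase, amber_phase): gold_phase overlaps amber_phase ✓
(gold_phase, violet_phase): gold_phase overlaps violet_phase ✓
(silver_phase, cyan_phase): silver_phase overlaps cyan_phase ✓
(silver_phase, red_phase): silver_phase overlaps red_phase ✓
(teal_phase, amber_phase): teal_phase overlaps amber_phase ✓
(teal_phase, violet_phase): teal_phase overlaps violet_phase ✓
(violet_phase, amber_phase): violet_phase overlaps amber_phase ✓
(violet_phase, cyan_phase): violet_phase overlaps cyan_phase ✓
(violet_phase, red_phase): violet_phase overlaps red_phase ✓
(violet_phase, silver_phase): violet_phase overlaps silver_phase ✓
Count: 14.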